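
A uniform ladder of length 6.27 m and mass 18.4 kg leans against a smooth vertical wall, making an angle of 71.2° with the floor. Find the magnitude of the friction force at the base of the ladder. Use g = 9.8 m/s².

f ≈ 30.7 N

Taking torques about the foot of the ladder:
Ladder weight 18.4×9.8 = 180.3 N acts at 3.135 m along the ladder; its horizontal arm is 3.135·cos71.2° = 1.01 m → τ = 182.1 N·m clockwise.
Wall normal N acts horizontally at the top; its moment arm is the height L sinθ = 6.27·sin71.2° = 5.935 m, counterclockwise.
For rotational equilibrium, N × 5.935 = 182.1, so N = 30.7 N.
ΣFx = 0: friction at the foot balances the wall's push, so f = N_wall = 30.7 N.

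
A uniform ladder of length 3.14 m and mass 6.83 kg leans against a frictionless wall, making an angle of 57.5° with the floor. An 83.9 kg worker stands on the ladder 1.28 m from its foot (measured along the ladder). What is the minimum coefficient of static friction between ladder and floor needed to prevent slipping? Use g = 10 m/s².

Choose the foot of the ladder as the axis so the floor normal and friction both act there and drop out.
Ladder weight 6.83×10 = 68.3 N acts at 1.57 m along the ladder; its horizontal arm is 1.57·cos57.5° = 0.8436 m → τ = 57.62 N·m clockwise.
Worker: 83.9×10 = 839 N at 1.28 m → arm 0.6877 m → τ = 577 N·m clockwise.
Wall normal N acts horizontally at the top; its moment arm is the height L sinθ = 3.14·sin57.5° = 2.648 m, counterclockwise.
Setting net torque to zero: N × 2.648 = 634.6 → N = 239.7 N.
ΣFx = 0 ⇒ f = N_wall = 239.7 N. ΣFy = 0 ⇒ N_floor = 907.3 N.
μ_min = f / N_floor = 239.7 / 907.3 = 0.264.

μ_min ≈ 0.264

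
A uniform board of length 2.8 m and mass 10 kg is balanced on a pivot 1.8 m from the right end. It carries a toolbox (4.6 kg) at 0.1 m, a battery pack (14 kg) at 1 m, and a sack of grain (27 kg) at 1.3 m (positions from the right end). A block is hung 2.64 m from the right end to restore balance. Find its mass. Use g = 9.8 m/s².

Sum moments about the pivot (at 1.8 m from the right end) (the support reaction has zero arm there).
Beam weight: 10 × 9.8 = 98 N down at 1.4 m → arm 0.4 m, τ = 98 × 0.4 = 39.2 N·m clockwise.
Toolbox: 4.6 × 9.8 = 45.08 N down at 0.1 m → arm 1.7 m, τ = 45.08 × 1.7 = 76.64 N·m clockwise.
Battery pack: 14 × 9.8 = 137.2 N down at 1 m → arm 0.8 m, τ = 137.2 × 0.8 = 109.8 N·m clockwise.
Sack of grain: 27 × 9.8 = 264.6 N down at 1.3 m → arm 0.5 m, τ = 264.6 × 0.5 = 132.3 N·m clockwise.
Net moment of known loads = 357.9 N·m clockwise.
An unknown mass m at 2.64 m has arm 0.84 m; its moment is m·g·0.84 counterclockwise.
Balancing moments: m × 9.8 × 0.84 = 357.9, giving m = 357.9 / (9.8 × 0.84) = 43.5 kg.

m ≈ 43.5 kg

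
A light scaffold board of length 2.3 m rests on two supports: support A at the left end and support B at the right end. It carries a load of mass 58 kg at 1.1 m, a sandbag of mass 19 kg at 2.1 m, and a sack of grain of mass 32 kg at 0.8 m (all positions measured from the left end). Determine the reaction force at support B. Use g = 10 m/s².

About support A:
Load: 58 × 10 = 580 N down at 1.1 m → arm 1.1 m, τ = 580 × 1.1 = 638 N·m clockwise.
Sandbag: 19 × 10 = 190 N down at 2.1 m → arm 2.1 m, τ = 190 × 2.1 = 399 N·m clockwise.
Sack of grain: 32 × 10 = 320 N down at 0.8 m → arm 0.8 m, τ = 320 × 0.8 = 256 N·m clockwise.
Net load moment about support A = 1293 N·m clockwise.
Reaction R at support B is upward at 2.3 m, arm 2.3 m → moment R × 2.3 counterclockwise.
For rotational equilibrium, R × 2.3 = 1293, so R = 562 N.

R_B ≈ 562 N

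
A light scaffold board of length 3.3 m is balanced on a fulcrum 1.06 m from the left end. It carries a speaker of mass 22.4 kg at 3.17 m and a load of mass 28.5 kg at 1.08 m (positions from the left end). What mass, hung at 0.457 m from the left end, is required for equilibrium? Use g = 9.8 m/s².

Take moments about the fulcrum (at 1.06 m from the left end).
Speaker: 22.4 × 9.8 = 219.5 N down at 3.17 m → arm 2.11 m, τ = 219.5 × 2.11 = 463.1 N·m clockwise.
Load: 28.5 × 9.8 = 279.3 N down at 1.08 m → arm 0.02 m, τ = 279.3 × 0.02 = 5.586 N·m clockwise.
Net moment of known loads = 468.7 N·m clockwise.
An unknown mass m at 0.457 m has arm 0.603 m; its moment is m·g·0.603 counterclockwise.
Στ = 0 ⇒ m × 9.8 × 0.603 = 468.7 ⇒ m = 468.7 / (9.8 × 0.603) = 79.3 kg.

m ≈ 79.3 kg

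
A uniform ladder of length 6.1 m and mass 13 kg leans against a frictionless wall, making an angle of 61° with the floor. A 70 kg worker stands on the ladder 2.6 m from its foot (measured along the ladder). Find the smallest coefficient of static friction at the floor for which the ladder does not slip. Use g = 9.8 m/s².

Take moments about the foot of the ladder.
Ladder weight 13×9.8 = 127.4 N acts at 3.05 m along the ladder; its horizontal arm is 3.05·cos61° = 1.479 m → τ = 188.4 N·m clockwise.
Worker: 70×9.8 = 686 N at 2.6 m → arm 1.261 m → τ = 865 N·m clockwise.
Wall normal N acts horizontally at the top; its moment arm is the height L sinθ = 6.1·sin61° = 5.335 m, counterclockwise.
Setting net torque to zero: N × 5.335 = 1053 → N = 197.4 N.
ΣFx = 0 ⇒ f = N_wall = 197.4 N. ΣFy = 0 ⇒ N_floor = 813.4 N.
μ_min = f / N_floor = 197.4 / 813.4 = 0.243.

μ_min ≈ 0.243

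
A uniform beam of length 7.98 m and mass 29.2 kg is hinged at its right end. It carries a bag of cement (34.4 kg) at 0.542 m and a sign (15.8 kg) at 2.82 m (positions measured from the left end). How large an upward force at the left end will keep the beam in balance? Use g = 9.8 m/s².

About the right end:
Beam weight: 29.2 × 9.8 = 286.2 N down at 3.99 m → arm 3.99 m, τ = 286.2 × 3.99 = 1142 N·m counterclockwise.
Bag of cement: 34.4 × 9.8 = 337.1 N down at 0.542 m → arm 7.438 m, τ = 337.1 × 7.438 = 2507 N·m counterclockwise.
Sign: 15.8 × 9.8 = 154.8 N down at 2.82 m → arm 5.16 m, τ = 154.8 × 5.16 = 798.8 N·m counterclockwise.
Net moment of the loads = 4448 N·m counterclockwise.
The upward force F acts at the left end, arm 7.98 m, giving F × 7.98 clockwise.
Balancing moments: F × 7.98 = 4448, giving F = 4448 / 7.98 = 557 N.

F ≈ 557 N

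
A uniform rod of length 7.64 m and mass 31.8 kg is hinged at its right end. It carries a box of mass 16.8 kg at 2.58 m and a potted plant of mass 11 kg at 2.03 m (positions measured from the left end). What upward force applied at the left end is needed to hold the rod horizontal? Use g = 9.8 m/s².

Taking torques about the right end:
Beam weight: 31.8 × 9.8 = 311.6 N down at 3.82 m → arm 3.82 m, τ = 311.6 × 3.82 = 1190 N·m counterclockwise.
Box: 16.8 × 9.8 = 164.6 N down at 2.58 m → arm 5.06 m, τ = 164.6 × 5.06 = 832.9 N·m counterclockwise.
Potted plant: 11 × 9.8 = 107.8 N down at 2.03 m → arm 5.61 m, τ = 107.8 × 5.61 = 604.8 N·m counterclockwise.
Net moment of the loads = 2628 N·m counterclockwise.
The upward force F acts at the left end, arm 7.64 m, giving F × 7.64 clockwise.
For rotational equilibrium, F × 7.64 = 2628, so F = 2628 / 7.64 = 344 N.

F ≈ 344 N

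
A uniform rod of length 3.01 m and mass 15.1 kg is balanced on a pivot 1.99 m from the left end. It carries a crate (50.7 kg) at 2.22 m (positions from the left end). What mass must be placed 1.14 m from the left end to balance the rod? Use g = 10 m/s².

About the pivot (at 1.99 m from the left end):
Beam weight: 15.1 × 10 = 151 N down at 1.505 m → arm 0.485 m, τ = 151 × 0.485 = 73.23 N·m counterclockwise.
Crate: 50.7 × 10 = 507 N down at 2.22 m → arm 0.23 m, τ = 507 × 0.23 = 116.6 N·m clockwise.
Net moment of known loads = 43.37 N·m clockwise.
An unknown mass m at 1.14 m has arm 0.85 m; its moment is m·g·0.85 counterclockwise.
For rotational equilibrium, m × 10 × 0.85 = 43.37, so m = 43.37 / (10 × 0.85) = 5.1 kg.

m ≈ 5.1 kg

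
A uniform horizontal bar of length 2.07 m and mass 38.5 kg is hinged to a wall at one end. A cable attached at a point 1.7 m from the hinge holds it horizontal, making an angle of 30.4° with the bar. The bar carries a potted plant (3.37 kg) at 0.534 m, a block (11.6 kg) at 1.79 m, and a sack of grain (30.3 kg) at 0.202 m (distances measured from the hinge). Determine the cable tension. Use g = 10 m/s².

T ≈ 797 N

Sum moments about the hinge (the unknown hinge reaction has zero arm there).
Beam weight: 38.5 × 10 = 385 N down at 1.035 m → arm 1.035 m, τ = 385 × 1.035 = 398.5 N·m clockwise.
Potted plant: 3.37 × 10 = 33.7 N down at 0.534 m → arm 0.534 m, τ = 33.7 × 0.534 = 18 N·m clockwise.
Block: 11.6 × 10 = 116 N down at 1.79 m → arm 1.79 m, τ = 116 × 1.79 = 207.6 N·m clockwise.
Sack of grain: 30.3 × 10 = 303 N down at 0.202 m → arm 0.202 m, τ = 303 × 0.202 = 61.21 N·m clockwise.
Total clockwise load moment = 685.3 N·m.
The cable tension T acts at 1.7 m; only its component perpendicular to the bar, T sinθ, produces torque. sin 30.4° = 0.506.
Balancing moments: T × 1.7 × 0.506 = 685.3, giving T = 685.3 / 0.8602 = 797 N.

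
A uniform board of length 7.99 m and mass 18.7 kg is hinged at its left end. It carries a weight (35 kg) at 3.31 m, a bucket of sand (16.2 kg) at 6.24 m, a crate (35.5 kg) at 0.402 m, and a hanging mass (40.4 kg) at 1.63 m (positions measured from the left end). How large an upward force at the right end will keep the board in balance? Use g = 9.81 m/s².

F ≈ 456 N

Taking torques about the left end:
Beam weight: 18.7 × 9.81 = 183.4 N down at 3.995 m → arm 3.995 m, τ = 183.4 × 3.995 = 732.7 N·m clockwise.
Weight: 35 × 9.81 = 343.4 N down at 3.31 m → arm 3.31 m, τ = 343.4 × 3.31 = 1137 N·m clockwise.
Bucket of sand: 16.2 × 9.81 = 158.9 N down at 6.24 m → arm 6.24 m, τ = 158.9 × 6.24 = 991.5 N·m clockwise.
Crate: 35.5 × 9.81 = 348.3 N down at 0.402 m → arm 0.402 m, τ = 348.3 × 0.402 = 140 N·m clockwise.
Hanging mass: 40.4 × 9.81 = 396.3 N down at 1.63 m → arm 1.63 m, τ = 396.3 × 1.63 = 646 N·m clockwise.
Net moment of the loads = 3647 N·m clockwise.
The upward force F acts at the right end, arm 7.99 m, giving F × 7.99 counterclockwise.
Setting net torque to zero: F × 7.99 = 3647 → F = 3647 / 7.99 = 456 N.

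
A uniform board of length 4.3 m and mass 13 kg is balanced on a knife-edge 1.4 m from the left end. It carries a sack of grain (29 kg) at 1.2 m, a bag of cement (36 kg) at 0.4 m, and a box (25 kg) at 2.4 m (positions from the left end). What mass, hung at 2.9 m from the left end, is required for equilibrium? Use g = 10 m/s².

m ≈ 4.7 kg

Taking torques about the knife-edge (at 1.4 m from the left end):
Beam weight: 13 × 10 = 130 N down at 2.15 m → arm 0.75 m, τ = 130 × 0.75 = 97.5 N·m clockwise.
Sack of grain: 29 × 10 = 290 N down at 1.2 m → arm 0.2 m, τ = 290 × 0.2 = 58 N·m counterclockwise.
Bag of cement: 36 × 10 = 360 N down at 0.4 m → arm 1 m, τ = 360 × 1 = 360 N·m counterclockwise.
Box: 25 × 10 = 250 N down at 2.4 m → arm 1 m, τ = 250 × 1 = 250 N·m clockwise.
Net moment of known loads = 70.5 N·m counterclockwise.
An unknown mass m at 2.9 m has arm 1.5 m; its moment is m·g·1.5 clockwise.
For rotational equilibrium, m × 10 × 1.5 = 70.5, so m = 70.5 / (10 × 1.5) = 4.7 kg.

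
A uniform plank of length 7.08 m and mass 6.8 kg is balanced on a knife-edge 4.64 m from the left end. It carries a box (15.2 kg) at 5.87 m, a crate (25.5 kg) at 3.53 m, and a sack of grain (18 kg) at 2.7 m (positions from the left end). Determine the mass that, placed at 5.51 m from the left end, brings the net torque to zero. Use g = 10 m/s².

Taking torques about the knife-edge (at 4.64 m from the left end):
Beam weight: 6.8 × 10 = 68 N down at 3.54 m → arm 1.1 m, τ = 68 × 1.1 = 74.8 N·m counterclockwise.
Box: 15.2 × 10 = 152 N down at 5.87 m → arm 1.23 m, τ = 152 × 1.23 = 187 N·m clockwise.
Crate: 25.5 × 10 = 255 N down at 3.53 m → arm 1.11 m, τ = 255 × 1.11 = 283.1 N·m counterclockwise.
Sack of grain: 18 × 10 = 180 N down at 2.7 m → arm 1.94 m, τ = 180 × 1.94 = 349.2 N·m counterclockwise.
Net moment of known loads = 520.1 N·m counterclockwise.
An unknown mass m at 5.51 m has arm 0.87 m; its moment is m·g·0.87 clockwise.
For rotational equilibrium, m × 10 × 0.87 = 520.1, so m = 520.1 / (10 × 0.87) = 59.8 kg.

m ≈ 59.8 kg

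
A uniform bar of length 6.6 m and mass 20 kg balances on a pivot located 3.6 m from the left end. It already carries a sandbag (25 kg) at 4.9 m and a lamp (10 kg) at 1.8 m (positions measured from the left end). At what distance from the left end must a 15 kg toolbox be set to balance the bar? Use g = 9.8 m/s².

x ≈ 3.03 m from the left end

Choose the pivot (at 3.6 m from the left end) as the axis so the support reaction has zero arm there.
Beam weight: 20 × 9.8 = 196 N down at 3.3 m → arm 0.3 m, τ = 196 × 0.3 = 58.8 N·m counterclockwise.
Sandbag: 25 × 9.8 = 245 N down at 4.9 m → arm 1.3 m, τ = 245 × 1.3 = 318.5 N·m clockwise.
Lamp: 10 × 9.8 = 98 N down at 1.8 m → arm 1.8 m, τ = 98 × 1.8 = 176.4 N·m counterclockwise.
Net moment of existing loads = 83.3 N·m clockwise.
The toolbox weighs 15 × 9.8 = 147 N and must supply an equal counterclockwise moment, so its lever arm about the pivot is 83.3 / 147 = 0.567 m.
That puts it at 3.6 − 0.567 = 3.03 m from the left end.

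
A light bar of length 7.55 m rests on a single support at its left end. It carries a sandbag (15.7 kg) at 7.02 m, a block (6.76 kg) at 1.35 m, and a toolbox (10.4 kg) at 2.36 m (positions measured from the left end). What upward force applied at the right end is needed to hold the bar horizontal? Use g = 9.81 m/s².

F ≈ 187 N

Choose the left end as the axis so the unknown pivot reaction has zero arm there.
Sandbag: 15.7 × 9.81 = 154 N down at 7.02 m → arm 7.02 m, τ = 154 × 7.02 = 1081 N·m clockwise.
Block: 6.76 × 9.81 = 66.32 N down at 1.35 m → arm 1.35 m, τ = 66.32 × 1.35 = 89.53 N·m clockwise.
Toolbox: 10.4 × 9.81 = 102 N down at 2.36 m → arm 2.36 m, τ = 102 × 2.36 = 240.7 N·m clockwise.
Net moment of the loads = 1411 N·m clockwise.
The upward force F acts at the right end, arm 7.55 m, giving F × 7.55 counterclockwise.
For rotational equilibrium, F × 7.55 = 1411, so F = 1411 / 7.55 = 187 N.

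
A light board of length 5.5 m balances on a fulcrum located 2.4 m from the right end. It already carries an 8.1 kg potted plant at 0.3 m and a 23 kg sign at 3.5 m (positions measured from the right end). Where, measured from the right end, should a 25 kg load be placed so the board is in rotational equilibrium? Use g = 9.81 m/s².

Take moments about the fulcrum (at 2.4 m from the right end).
Potted plant: 8.1 × 9.81 = 79.46 N down at 0.3 m → arm 2.1 m, τ = 79.46 × 2.1 = 166.9 N·m clockwise.
Sign: 23 × 9.81 = 225.6 N down at 3.5 m → arm 1.1 m, τ = 225.6 × 1.1 = 248.2 N·m counterclockwise.
Net moment of existing loads = 81.3 N·m counterclockwise.
The load weighs 25 × 9.81 = 245.2 N and must supply an equal clockwise moment, so its lever arm about the fulcrum is 81.3 / 245.2 = 0.332 m.
That puts it at 2.4 − 0.332 = 2.07 m from the right end.

x ≈ 2.07 m from the right end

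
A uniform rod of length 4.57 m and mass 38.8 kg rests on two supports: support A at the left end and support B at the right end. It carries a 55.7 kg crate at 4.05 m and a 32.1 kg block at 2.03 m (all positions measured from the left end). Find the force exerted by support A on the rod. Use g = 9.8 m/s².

Take moments about support B.
Beam weight: 38.8 × 9.8 = 380.2 N down at 2.285 m → arm 2.285 m, τ = 380.2 × 2.285 = 868.8 N·m counterclockwise.
Crate: 55.7 × 9.8 = 545.9 N down at 4.05 m → arm 0.52 m, τ = 545.9 × 0.52 = 283.9 N·m counterclockwise.
Block: 32.1 × 9.8 = 314.6 N down at 2.03 m → arm 2.54 m, τ = 314.6 × 2.54 = 799.1 N·m counterclockwise.
Net load moment about support B = 1952 N·m counterclockwise.
Reaction R at support A is upward at 0 m, arm 4.57 m → moment R × 4.57 clockwise.
Στ = 0 ⇒ R × 4.57 = 1952 ⇒ R = 427 N.

R_A ≈ 427 N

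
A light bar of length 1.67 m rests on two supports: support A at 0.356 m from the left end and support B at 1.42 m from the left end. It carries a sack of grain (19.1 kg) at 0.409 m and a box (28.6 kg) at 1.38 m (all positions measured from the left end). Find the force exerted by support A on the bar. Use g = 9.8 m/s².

R_A ≈ 188 N

Taking torques about support B:
Sack of grain: 19.1 × 9.8 = 187.2 N down at 0.409 m → arm 1.011 m, τ = 187.2 × 1.011 = 189.3 N·m counterclockwise.
Box: 28.6 × 9.8 = 280.3 N down at 1.38 m → arm 0.04 m, τ = 280.3 × 0.04 = 11.21 N·m counterclockwise.
Net load moment about support B = 200.5 N·m counterclockwise.
Reaction R at support A is upward at 0.356 m, arm 1.064 m → moment R × 1.064 clockwise.
Balancing moments: R × 1.064 = 200.5, giving R = 188 N.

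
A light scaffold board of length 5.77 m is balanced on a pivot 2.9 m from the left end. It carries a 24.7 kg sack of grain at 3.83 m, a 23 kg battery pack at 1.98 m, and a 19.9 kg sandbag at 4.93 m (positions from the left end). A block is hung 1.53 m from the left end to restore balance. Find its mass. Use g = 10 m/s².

m ≈ 30.8 kg

Choose the pivot (at 2.9 m from the left end) as the axis so the support reaction has zero arm there.
Sack of grain: 24.7 × 10 = 247 N down at 3.83 m → arm 0.93 m, τ = 247 × 0.93 = 229.7 N·m clockwise.
Battery pack: 23 × 10 = 230 N down at 1.98 m → arm 0.92 m, τ = 230 × 0.92 = 211.6 N·m counterclockwise.
Sandbag: 19.9 × 10 = 199 N down at 4.93 m → arm 2.03 m, τ = 199 × 2.03 = 404 N·m clockwise.
Net moment of known loads = 422.1 N·m clockwise.
An unknown mass m at 1.53 m has arm 1.37 m; its moment is m·g·1.37 counterclockwise.
Στ = 0 ⇒ m × 10 × 1.37 = 422.1 ⇒ m = 422.1 / (10 × 1.37) = 30.8 kg.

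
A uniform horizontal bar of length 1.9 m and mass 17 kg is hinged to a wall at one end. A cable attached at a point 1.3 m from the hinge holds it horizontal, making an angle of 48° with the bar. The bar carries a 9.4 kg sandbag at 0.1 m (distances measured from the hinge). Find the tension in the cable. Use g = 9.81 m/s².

Take moments about the hinge.
Beam weight: 17 × 9.81 = 166.8 N down at 0.95 m → arm 0.95 m, τ = 166.8 × 0.95 = 158.5 N·m clockwise.
Sandbag: 9.4 × 9.81 = 92.21 N down at 0.1 m → arm 0.1 m, τ = 92.21 × 0.1 = 9.221 N·m clockwise.
Total clockwise load moment = 167.7 N·m.
The cable tension T acts at 1.3 m; only its component perpendicular to the bar, T sinθ, produces torque. sin 48° = 0.7431.
Στ = 0 ⇒ T × 1.3 × 0.7431 = 167.7 ⇒ T = 167.7 / 0.966 = 174 N.

T ≈ 174 N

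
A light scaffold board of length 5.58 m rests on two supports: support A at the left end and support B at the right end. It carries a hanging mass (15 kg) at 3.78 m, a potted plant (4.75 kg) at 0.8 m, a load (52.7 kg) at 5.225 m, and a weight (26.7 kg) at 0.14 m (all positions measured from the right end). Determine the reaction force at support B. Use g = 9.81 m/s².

Sum moments about support A (its reaction then has zero moment arm).
Hanging mass: 15 × 9.81 = 147.2 N down at 3.78 m → arm 1.8 m, τ = 147.2 × 1.8 = 265 N·m clockwise.
Potted plant: 4.75 × 9.81 = 46.6 N down at 0.8 m → arm 4.78 m, τ = 46.6 × 4.78 = 222.7 N·m clockwise.
Load: 52.7 × 9.81 = 517 N down at 5.225 m → arm 0.355 m, τ = 517 × 0.355 = 183.5 N·m clockwise.
Weight: 26.7 × 9.81 = 261.9 N down at 0.14 m → arm 5.44 m, τ = 261.9 × 5.44 = 1425 N·m clockwise.
Net load moment about support A = 2096 N·m clockwise.
Reaction R at support B is upward at 0 m, arm 5.58 m → moment R × 5.58 counterclockwise.
Balancing moments: R × 5.58 = 2096, giving R = 376 N.

R_B ≈ 376 N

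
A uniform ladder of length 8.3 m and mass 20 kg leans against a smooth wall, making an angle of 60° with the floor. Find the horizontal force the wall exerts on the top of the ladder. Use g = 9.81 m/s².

N_wall ≈ 56.6 N

Take moments about the foot of the ladder.
Ladder weight 20×9.81 = 196.2 N acts at 4.15 m along the ladder; its horizontal arm is 4.15·cos60° = 2.075 m → τ = 407.1 N·m clockwise.
Wall normal N acts horizontally at the top; its moment arm is the height L sinθ = 8.3·sin60° = 7.188 m, counterclockwise.
Balancing moments: N × 7.188 = 407.1, giving N = 56.6 N.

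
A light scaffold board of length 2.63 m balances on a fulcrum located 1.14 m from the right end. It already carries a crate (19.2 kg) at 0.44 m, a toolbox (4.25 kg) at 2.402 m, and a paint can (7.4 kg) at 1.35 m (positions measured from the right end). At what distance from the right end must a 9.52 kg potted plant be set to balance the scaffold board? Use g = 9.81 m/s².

x ≈ 1.83 m from the right end

Take moments about the fulcrum (at 1.14 m from the right end).
Crate: 19.2 × 9.81 = 188.4 N down at 0.44 m → arm 0.7 m, τ = 188.4 × 0.7 = 131.9 N·m clockwise.
Toolbox: 4.25 × 9.81 = 41.69 N down at 2.402 m → arm 1.262 m, τ = 41.69 × 1.262 = 52.61 N·m counterclockwise.
Paint can: 7.4 × 9.81 = 72.59 N down at 1.35 m → arm 0.21 m, τ = 72.59 × 0.21 = 15.24 N·m counterclockwise.
Net moment of existing loads = 64.05 N·m clockwise.
The potted plant weighs 9.52 × 9.81 = 93.39 N and must supply an equal counterclockwise moment, so its lever arm about the fulcrum is 64.05 / 93.39 = 0.686 m.
That puts it at 1.14 + 0.686 = 1.83 m from the right end.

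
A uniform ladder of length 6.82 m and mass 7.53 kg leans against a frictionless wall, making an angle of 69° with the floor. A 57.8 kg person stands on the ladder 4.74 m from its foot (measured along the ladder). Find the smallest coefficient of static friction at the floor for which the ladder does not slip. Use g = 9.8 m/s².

μ_min ≈ 0.258

Sum moments about the foot of the ladder (the floor normal and friction both act there and drop out).
Ladder weight 7.53×9.8 = 73.79 N acts at 3.41 m along the ladder; its horizontal arm is 3.41·cos69° = 1.222 m → τ = 90.17 N·m clockwise.
Person: 57.8×9.8 = 566.4 N at 4.74 m → arm 1.699 m → τ = 962.3 N·m clockwise.
Wall normal N acts horizontally at the top; its moment arm is the height L sinθ = 6.82·sin69° = 6.367 m, counterclockwise.
Στ = 0 ⇒ N × 6.367 = 1052 ⇒ N = 165.2 N.
ΣFx = 0 ⇒ f = N_wall = 165.2 N. ΣFy = 0 ⇒ N_floor = 640.2 N.
μ_min = f / N_floor = 165.2 / 640.2 = 0.258.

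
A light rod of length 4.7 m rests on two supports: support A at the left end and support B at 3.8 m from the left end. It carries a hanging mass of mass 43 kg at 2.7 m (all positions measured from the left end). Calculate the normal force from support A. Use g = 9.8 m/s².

Taking torques about support B:
Hanging mass: 43 × 9.8 = 421.4 N down at 2.7 m → arm 1.1 m, τ = 421.4 × 1.1 = 463.5 N·m counterclockwise.
Net load moment about support B = 463.5 N·m counterclockwise.
Reaction R at support A is upward at 0 m, arm 3.8 m → moment R × 3.8 clockwise.
Στ = 0 ⇒ R × 3.8 = 463.5 ⇒ R = 122 N.

R_A ≈ 122 N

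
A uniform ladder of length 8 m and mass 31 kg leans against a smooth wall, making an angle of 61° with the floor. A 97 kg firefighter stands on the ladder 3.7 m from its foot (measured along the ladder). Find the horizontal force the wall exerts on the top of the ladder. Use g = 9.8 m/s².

Sum moments about the foot of the ladder (the floor normal and friction both act there and drop out).
Ladder weight 31×9.8 = 303.8 N acts at 4 m along the ladder; its horizontal arm is 4·cos61° = 1.939 m → τ = 589.1 N·m clockwise.
Firefighter: 97×9.8 = 950.6 N at 3.7 m → arm 1.794 m → τ = 1705 N·m clockwise.
Wall normal N acts horizontally at the top; its moment arm is the height L sinθ = 8·sin61° = 6.997 m, counterclockwise.
Balancing moments: N × 6.997 = 2294, giving N = 328 N.

N_wall ≈ 328 N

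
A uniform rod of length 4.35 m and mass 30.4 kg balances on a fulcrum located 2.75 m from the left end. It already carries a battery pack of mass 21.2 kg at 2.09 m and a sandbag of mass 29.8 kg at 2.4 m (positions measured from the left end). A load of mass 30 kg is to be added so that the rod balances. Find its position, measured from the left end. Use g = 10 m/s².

x ≈ 4.15 m from the left end

Taking torques about the fulcrum (at 2.75 m from the left end):
Beam weight: 30.4 × 10 = 304 N down at 2.175 m → arm 0.575 m, τ = 304 × 0.575 = 174.8 N·m counterclockwise.
Battery pack: 21.2 × 10 = 212 N down at 2.09 m → arm 0.66 m, τ = 212 × 0.66 = 139.9 N·m counterclockwise.
Sandbag: 29.8 × 10 = 298 N down at 2.4 m → arm 0.35 m, τ = 298 × 0.35 = 104.3 N·m counterclockwise.
Net moment of existing loads = 419 N·m counterclockwise.
The load weighs 30 × 10 = 300 N and must supply an equal clockwise moment, so its lever arm about the fulcrum is 419 / 300 = 1.4 m.
That puts it at 2.75 + 1.4 = 4.15 m from the left end.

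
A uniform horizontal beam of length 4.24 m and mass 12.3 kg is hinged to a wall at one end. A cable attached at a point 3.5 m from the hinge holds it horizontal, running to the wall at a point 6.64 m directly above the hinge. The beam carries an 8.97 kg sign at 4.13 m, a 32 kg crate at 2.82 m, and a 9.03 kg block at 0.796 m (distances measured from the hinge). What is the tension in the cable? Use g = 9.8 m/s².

Choose the hinge as the axis so the unknown hinge reaction has zero arm there.
Beam weight: 12.3 × 9.8 = 120.5 N down at 2.12 m → arm 2.12 m, τ = 120.5 × 2.12 = 255.5 N·m clockwise.
Sign: 8.97 × 9.8 = 87.91 N down at 4.13 m → arm 4.13 m, τ = 87.91 × 4.13 = 363.1 N·m clockwise.
Crate: 32 × 9.8 = 313.6 N down at 2.82 m → arm 2.82 m, τ = 313.6 × 2.82 = 884.4 N·m clockwise.
Block: 9.03 × 9.8 = 88.49 N down at 0.796 m → arm 0.796 m, τ = 88.49 × 0.796 = 70.44 N·m clockwise.
Total clockwise load moment = 1573 N·m.
The cable tension T acts at 3.5 m; only its component perpendicular to the beam, T sinθ, produces torque. sinθ = h/√(h²+d²) = 6.64/√(6.64²+3.5²) = 0.8846.
For rotational equilibrium, T × 3.5 × 0.8846 = 1573, so T = 1573 / 3.096 = 508 N.

T ≈ 508 N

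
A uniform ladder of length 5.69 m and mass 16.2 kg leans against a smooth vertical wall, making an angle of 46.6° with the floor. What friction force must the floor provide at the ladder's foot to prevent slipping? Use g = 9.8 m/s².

f ≈ 75.1 N

Taking torques about the foot of the ladder:
Ladder weight 16.2×9.8 = 158.8 N acts at 2.845 m along the ladder; its horizontal arm is 2.845·cos46.6° = 1.955 m → τ = 310.5 N·m clockwise.
Wall normal N acts horizontally at the top; its moment arm is the height L sinθ = 5.69·sin46.6° = 4.134 m, counterclockwise.
For rotational equilibrium, N × 4.134 = 310.5, so N = 75.1 N.
ΣFx = 0: friction at the foot balances the wall's push, so f = N_wall = 75.1 N.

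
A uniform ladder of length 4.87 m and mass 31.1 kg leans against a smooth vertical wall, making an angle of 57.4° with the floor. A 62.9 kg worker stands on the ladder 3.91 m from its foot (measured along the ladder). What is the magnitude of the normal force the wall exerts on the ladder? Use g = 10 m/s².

Choose the foot of the ladder as the axis so the floor normal and friction both act there and drop out.
Ladder weight 31.1×10 = 311 N acts at 2.435 m along the ladder; its horizontal arm is 2.435·cos57.4° = 1.312 m → τ = 408 N·m clockwise.
Worker: 62.9×10 = 629 N at 3.91 m → arm 2.107 m → τ = 1325 N·m clockwise.
Wall normal N acts horizontally at the top; its moment arm is the height L sinθ = 4.87·sin57.4° = 4.103 m, counterclockwise.
Setting net torque to zero: N × 4.103 = 1733 → N = 422 N.

N_wall ≈ 422 N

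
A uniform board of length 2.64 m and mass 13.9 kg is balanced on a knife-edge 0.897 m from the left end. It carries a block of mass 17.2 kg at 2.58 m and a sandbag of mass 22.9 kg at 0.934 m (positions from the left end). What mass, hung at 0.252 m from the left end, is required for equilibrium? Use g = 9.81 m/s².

Choose the knife-edge (at 0.897 m from the left end) as the axis so the support reaction has zero arm there.
Beam weight: 13.9 × 9.81 = 136.4 N down at 1.32 m → arm 0.423 m, τ = 136.4 × 0.423 = 57.7 N·m clockwise.
Block: 17.2 × 9.81 = 168.7 N down at 2.58 m → arm 1.683 m, τ = 168.7 × 1.683 = 283.9 N·m clockwise.
Sandbag: 22.9 × 9.81 = 224.6 N down at 0.934 m → arm 0.037 m, τ = 224.6 × 0.037 = 8.31 N·m clockwise.
Net moment of known loads = 349.9 N·m clockwise.
An unknown mass m at 0.252 m has arm 0.645 m; its moment is m·g·0.645 counterclockwise.
Setting net torque to zero: m × 9.81 × 0.645 = 349.9 → m = 349.9 / (9.81 × 0.645) = 55.3 kg.

m ≈ 55.3 kg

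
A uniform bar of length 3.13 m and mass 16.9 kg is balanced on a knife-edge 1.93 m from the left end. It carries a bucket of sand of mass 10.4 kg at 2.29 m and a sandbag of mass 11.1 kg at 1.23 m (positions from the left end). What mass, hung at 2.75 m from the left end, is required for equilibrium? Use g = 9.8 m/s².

Choose the knife-edge (at 1.93 m from the left end) as the axis so the support reaction has zero arm there.
Beam weight: 16.9 × 9.8 = 165.6 N down at 1.565 m → arm 0.365 m, τ = 165.6 × 0.365 = 60.44 N·m counterclockwise.
Bucket of sand: 10.4 × 9.8 = 101.9 N down at 2.29 m → arm 0.36 m, τ = 101.9 × 0.36 = 36.68 N·m clockwise.
Sandbag: 11.1 × 9.8 = 108.8 N down at 1.23 m → arm 0.7 m, τ = 108.8 × 0.7 = 76.16 N·m counterclockwise.
Net moment of known loads = 99.92 N·m counterclockwise.
An unknown mass m at 2.75 m has arm 0.82 m; its moment is m·g·0.82 clockwise.
Balancing moments: m × 9.8 × 0.82 = 99.92, giving m = 99.92 / (9.8 × 0.82) = 12.4 kg.

m ≈ 12.4 kg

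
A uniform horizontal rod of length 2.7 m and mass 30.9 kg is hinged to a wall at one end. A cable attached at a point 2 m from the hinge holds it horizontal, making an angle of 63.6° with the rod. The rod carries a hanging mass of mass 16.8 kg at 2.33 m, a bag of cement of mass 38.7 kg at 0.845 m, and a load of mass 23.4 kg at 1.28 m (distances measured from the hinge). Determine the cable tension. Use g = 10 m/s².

Take moments about the hinge.
Beam weight: 30.9 × 10 = 309 N down at 1.35 m → arm 1.35 m, τ = 309 × 1.35 = 417.2 N·m clockwise.
Hanging mass: 16.8 × 10 = 168 N down at 2.33 m → arm 2.33 m, τ = 168 × 2.33 = 391.4 N·m clockwise.
Bag of cement: 38.7 × 10 = 387 N down at 0.845 m → arm 0.845 m, τ = 387 × 0.845 = 327 N·m clockwise.
Load: 23.4 × 10 = 234 N down at 1.28 m → arm 1.28 m, τ = 234 × 1.28 = 299.5 N·m clockwise.
Total clockwise load moment = 1435 N·m.
The cable tension T acts at 2 m; only its component perpendicular to the rod, T sinθ, produces torque. sin 63.6° = 0.8957.
Setting net torque to zero: T × 2 × 0.8957 = 1435 → T = 1435 / 1.791 = 801 N.

T ≈ 801 N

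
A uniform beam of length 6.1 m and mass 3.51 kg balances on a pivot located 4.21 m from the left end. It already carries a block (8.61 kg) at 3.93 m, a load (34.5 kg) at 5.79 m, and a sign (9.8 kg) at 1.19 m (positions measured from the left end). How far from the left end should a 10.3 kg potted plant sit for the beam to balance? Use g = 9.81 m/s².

Sum moments about the pivot (at 4.21 m from the left end) (the support reaction has zero arm there).
Beam weight: 3.51 × 9.81 = 34.43 N down at 3.05 m → arm 1.16 m, τ = 34.43 × 1.16 = 39.94 N·m counterclockwise.
Block: 8.61 × 9.81 = 84.46 N down at 3.93 m → arm 0.28 m, τ = 84.46 × 0.28 = 23.65 N·m counterclockwise.
Load: 34.5 × 9.81 = 338.4 N down at 5.79 m → arm 1.58 m, τ = 338.4 × 1.58 = 534.7 N·m clockwise.
Sign: 9.8 × 9.81 = 96.14 N down at 1.19 m → arm 3.02 m, τ = 96.14 × 3.02 = 290.3 N·m counterclockwise.
Net moment of existing loads = 180.8 N·m clockwise.
The potted plant weighs 10.3 × 9.81 = 101 N and must supply an equal counterclockwise moment, so its lever arm about the pivot is 180.8 / 101 = 1.79 m.
That puts it at 4.21 − 1.79 = 2.42 m from the left end.

x ≈ 2.42 m from the left end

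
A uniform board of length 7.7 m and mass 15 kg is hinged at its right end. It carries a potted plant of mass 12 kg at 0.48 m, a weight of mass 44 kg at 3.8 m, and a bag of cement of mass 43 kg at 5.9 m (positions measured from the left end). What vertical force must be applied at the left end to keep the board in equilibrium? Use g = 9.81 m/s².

F ≈ 501 N

Choose the right end as the axis so the unknown pivot reaction has zero arm there.
Beam weight: 15 × 9.81 = 147.2 N down at 3.85 m → arm 3.85 m, τ = 147.2 × 3.85 = 566.7 N·m counterclockwise.
Potted plant: 12 × 9.81 = 117.7 N down at 0.48 m → arm 7.22 m, τ = 117.7 × 7.22 = 849.8 N·m counterclockwise.
Weight: 44 × 9.81 = 431.6 N down at 3.8 m → arm 3.9 m, τ = 431.6 × 3.9 = 1683 N·m counterclockwise.
Bag of cement: 43 × 9.81 = 421.8 N down at 5.9 m → arm 1.8 m, τ = 421.8 × 1.8 = 759.2 N·m counterclockwise.
Net moment of the loads = 3859 N·m counterclockwise.
The upward force F acts at the left end, arm 7.7 m, giving F × 7.7 clockwise.
Στ = 0 ⇒ F × 7.7 = 3859 ⇒ F = 3859 / 7.7 = 501 N.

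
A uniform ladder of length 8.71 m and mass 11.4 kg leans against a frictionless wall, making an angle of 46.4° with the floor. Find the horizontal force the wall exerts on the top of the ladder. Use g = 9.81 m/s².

N_wall ≈ 53.2 N

Choose the foot of the ladder as the axis so the floor normal and friction both act there and drop out.
Ladder weight 11.4×9.81 = 111.8 N acts at 4.355 m along the ladder; its horizontal arm is 4.355·cos46.4° = 3.003 m → τ = 335.7 N·m clockwise.
Wall normal N acts horizontally at the top; its moment arm is the height L sinθ = 8.71·sin46.4° = 6.308 m, counterclockwise.
Balancing moments: N × 6.308 = 335.7, giving N = 53.2 N.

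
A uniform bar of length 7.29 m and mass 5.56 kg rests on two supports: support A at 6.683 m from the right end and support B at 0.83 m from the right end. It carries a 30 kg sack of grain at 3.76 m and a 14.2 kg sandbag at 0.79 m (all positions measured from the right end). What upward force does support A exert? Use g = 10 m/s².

Take moments about support B.
Beam weight: 5.56 × 10 = 55.6 N down at 3.645 m → arm 2.815 m, τ = 55.6 × 2.815 = 156.5 N·m counterclockwise.
Sack of grain: 30 × 10 = 300 N down at 3.76 m → arm 2.93 m, τ = 300 × 2.93 = 879 N·m counterclockwise.
Sandbag: 14.2 × 10 = 142 N down at 0.79 m → arm 0.04 m, τ = 142 × 0.04 = 5.68 N·m clockwise.
Net load moment about support B = 1030 N·m counterclockwise.
Reaction R at support A is upward at 6.683 m, arm 5.853 m → moment R × 5.853 clockwise.
Balancing moments: R × 5.853 = 1030, giving R = 176 N.

R_A ≈ 176 N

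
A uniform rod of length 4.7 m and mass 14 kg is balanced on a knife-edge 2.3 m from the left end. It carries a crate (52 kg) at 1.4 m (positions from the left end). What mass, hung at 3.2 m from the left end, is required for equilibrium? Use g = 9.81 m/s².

Taking torques about the knife-edge (at 2.3 m from the left end):
Beam weight: 14 × 9.81 = 137.3 N down at 2.35 m → arm 0.05 m, τ = 137.3 × 0.05 = 6.865 N·m clockwise.
Crate: 52 × 9.81 = 510.1 N down at 1.4 m → arm 0.9 m, τ = 510.1 × 0.9 = 459.1 N·m counterclockwise.
Net moment of known loads = 452.2 N·m counterclockwise.
An unknown mass m at 3.2 m has arm 0.9 m; its moment is m·g·0.9 clockwise.
Setting net torque to zero: m × 9.81 × 0.9 = 452.2 → m = 452.2 / (9.81 × 0.9) = 51.2 kg.

m ≈ 51.2 kg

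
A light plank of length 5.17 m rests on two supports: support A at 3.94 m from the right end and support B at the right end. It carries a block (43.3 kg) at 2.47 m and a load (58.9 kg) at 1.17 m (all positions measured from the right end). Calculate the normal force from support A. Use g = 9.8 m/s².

R_A ≈ 437 N

Choose support B as the axis so its reaction then has zero moment arm.
Block: 43.3 × 9.8 = 424.3 N down at 2.47 m → arm 2.47 m, τ = 424.3 × 2.47 = 1048 N·m counterclockwise.
Load: 58.9 × 9.8 = 577.2 N down at 1.17 m → arm 1.17 m, τ = 577.2 × 1.17 = 675.3 N·m counterclockwise.
Net load moment about support B = 1723 N·m counterclockwise.
Reaction R at support A is upward at 3.94 m, arm 3.94 m → moment R × 3.94 clockwise.
For rotational equilibrium, R × 3.94 = 1723, so R = 437 N.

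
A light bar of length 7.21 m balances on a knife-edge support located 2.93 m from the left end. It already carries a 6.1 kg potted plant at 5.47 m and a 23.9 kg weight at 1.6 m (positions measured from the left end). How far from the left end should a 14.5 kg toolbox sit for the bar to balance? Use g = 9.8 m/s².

About the knife-edge support (at 2.93 m from the left end):
Potted plant: 6.1 × 9.8 = 59.78 N down at 5.47 m → arm 2.54 m, τ = 59.78 × 2.54 = 151.8 N·m clockwise.
Weight: 23.9 × 9.8 = 234.2 N down at 1.6 m → arm 1.33 m, τ = 234.2 × 1.33 = 311.5 N·m counterclockwise.
Net moment of existing loads = 159.7 N·m counterclockwise.
The toolbox weighs 14.5 × 9.8 = 142.1 N and must supply an equal clockwise moment, so its lever arm about the knife-edge support is 159.7 / 142.1 = 1.12 m.
That puts it at 2.93 + 1.12 = 4.05 m from the left end.

x ≈ 4.05 m from the left end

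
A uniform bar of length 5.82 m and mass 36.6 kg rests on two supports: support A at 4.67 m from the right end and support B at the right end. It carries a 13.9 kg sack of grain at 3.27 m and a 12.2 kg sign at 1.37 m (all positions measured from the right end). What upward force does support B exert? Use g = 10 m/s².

R_B ≈ 266 N

Sum moments about support A (its reaction then has zero moment arm).
Beam weight: 36.6 × 10 = 366 N down at 2.91 m → arm 1.76 m, τ = 366 × 1.76 = 644.2 N·m clockwise.
Sack of grain: 13.9 × 10 = 139 N down at 3.27 m → arm 1.4 m, τ = 139 × 1.4 = 194.6 N·m clockwise.
Sign: 12.2 × 10 = 122 N down at 1.37 m → arm 3.3 m, τ = 122 × 3.3 = 402.6 N·m clockwise.
Net load moment about support A = 1241 N·m clockwise.
Reaction R at support B is upward at 0 m, arm 4.67 m → moment R × 4.67 counterclockwise.
Στ = 0 ⇒ R × 4.67 = 1241 ⇒ R = 266 N.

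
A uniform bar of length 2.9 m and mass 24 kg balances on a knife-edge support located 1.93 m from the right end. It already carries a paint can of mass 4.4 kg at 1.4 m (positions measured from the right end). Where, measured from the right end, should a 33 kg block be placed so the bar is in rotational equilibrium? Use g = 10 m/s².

Take moments about the knife-edge support (at 1.93 m from the right end).
Beam weight: 24 × 10 = 240 N down at 1.45 m → arm 0.48 m, τ = 240 × 0.48 = 115.2 N·m clockwise.
Paint can: 4.4 × 10 = 44 N down at 1.4 m → arm 0.53 m, τ = 44 × 0.53 = 23.32 N·m clockwise.
Net moment of existing loads = 138.5 N·m clockwise.
The block weighs 33 × 10 = 330 N and must supply an equal counterclockwise moment, so its lever arm about the knife-edge support is 138.5 / 330 = 0.42 m.
That puts it at 1.93 + 0.42 = 2.35 m from the right end.

x ≈ 2.35 m from the right end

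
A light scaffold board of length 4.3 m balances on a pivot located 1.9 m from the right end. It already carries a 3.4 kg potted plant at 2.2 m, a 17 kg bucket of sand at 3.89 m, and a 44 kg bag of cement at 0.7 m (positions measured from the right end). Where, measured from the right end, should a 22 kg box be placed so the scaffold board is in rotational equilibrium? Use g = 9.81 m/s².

About the pivot (at 1.9 m from the right end):
Potted plant: 3.4 × 9.81 = 33.35 N down at 2.2 m → arm 0.3 m, τ = 33.35 × 0.3 = 10.01 N·m counterclockwise.
Bucket of sand: 17 × 9.81 = 166.8 N down at 3.89 m → arm 1.99 m, τ = 166.8 × 1.99 = 331.9 N·m counterclockwise.
Bag of cement: 44 × 9.81 = 431.6 N down at 0.7 m → arm 1.2 m, τ = 431.6 × 1.2 = 517.9 N·m clockwise.
Net moment of existing loads = 176 N·m clockwise.
The box weighs 22 × 9.81 = 215.8 N and must supply an equal counterclockwise moment, so its lever arm about the pivot is 176 / 215.8 = 0.816 m.
That puts it at 1.9 + 0.816 = 2.72 m from the right end.

x ≈ 2.72 m from the right end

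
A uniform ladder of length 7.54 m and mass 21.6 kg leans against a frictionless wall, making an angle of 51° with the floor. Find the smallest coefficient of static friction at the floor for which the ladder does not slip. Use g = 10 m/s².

μ_min ≈ 0.405

About the foot of the ladder:
Ladder weight 21.6×10 = 216 N acts at 3.77 m along the ladder; its horizontal arm is 3.77·cos51° = 2.373 m → τ = 512.6 N·m clockwise.
Wall normal N acts horizontally at the top; its moment arm is the height L sinθ = 7.54·sin51° = 5.86 m, counterclockwise.
Setting net torque to zero: N × 5.86 = 512.6 → N = 87.47 N.
ΣFx = 0 ⇒ f = N_wall = 87.47 N. ΣFy = 0 ⇒ N_floor = 216 N.
μ_min = f / N_floor = 87.47 / 216 = 0.405.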